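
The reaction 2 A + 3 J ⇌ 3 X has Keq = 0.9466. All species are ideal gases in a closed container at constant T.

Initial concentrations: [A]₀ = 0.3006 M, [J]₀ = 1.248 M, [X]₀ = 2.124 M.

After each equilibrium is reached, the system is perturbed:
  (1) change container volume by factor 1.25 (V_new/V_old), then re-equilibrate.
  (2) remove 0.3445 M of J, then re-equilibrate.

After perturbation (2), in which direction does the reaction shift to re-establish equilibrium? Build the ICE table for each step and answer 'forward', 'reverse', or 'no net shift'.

Q₀ = 54.56 vs Keq = 0.9466 ⇒ Q>K, reverse
Step 1:
                   A          J          X
  init        0.3006      1.248      2.124
  Δ           0.4229     0.6344    -0.6344
  eq          0.7235      1.882       1.49
  solve Keq expr → x = -0.2115; check Q = 0.9466
Then change container volume by factor 1.25 (V_new/V_old).
Step 2:
                   A          J          X
  init        0.5788      1.506      1.192
  Δ          0.04401    0.06602   -0.06602
  eq          0.6228      1.572      1.126
  solve Keq expr → x = -0.02201; check Q = 0.9466
Then remove 0.3445 M of J.
Step 3:
                   A          J          X
  init        0.6228      1.227      1.126
  Δ          0.06898     0.1035    -0.1035
  eq          0.6918      1.331      1.022
  solve Keq expr → x = -0.03449; check Q = 0.9466

Direction: reverse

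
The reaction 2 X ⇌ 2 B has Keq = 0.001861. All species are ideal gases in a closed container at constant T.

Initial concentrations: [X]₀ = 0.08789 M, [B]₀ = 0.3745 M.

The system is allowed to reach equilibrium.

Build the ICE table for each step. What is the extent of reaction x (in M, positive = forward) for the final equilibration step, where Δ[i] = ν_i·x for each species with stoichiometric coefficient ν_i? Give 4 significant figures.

x = -0.1777 M

Q₀ = 18.16 vs Keq = 0.001861 ⇒ Q>K, reverse
Step 1:
                    X           B
  Initial     0.08789      0.3745
  Change       0.3554     -0.3554
  Equil        0.4433     0.01912
  solve Keq expr → x = -0.1777; check Q = 0.001861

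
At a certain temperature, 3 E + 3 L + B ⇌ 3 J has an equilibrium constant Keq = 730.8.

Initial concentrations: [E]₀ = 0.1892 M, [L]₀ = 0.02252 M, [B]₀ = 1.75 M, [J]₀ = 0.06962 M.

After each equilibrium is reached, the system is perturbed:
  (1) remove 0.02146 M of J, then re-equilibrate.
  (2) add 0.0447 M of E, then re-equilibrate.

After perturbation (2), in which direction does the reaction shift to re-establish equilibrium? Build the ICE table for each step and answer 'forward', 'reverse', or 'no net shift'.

Q₀ = 2493 vs Keq = 730.8 ⇒ Q>K, reverse
Step 1:
                  E         L         B         J
  Initial    0.1892   0.02252      1.75   0.06962
  Change    0.00692   0.00692  0.002307  -0.00692
  Equil      0.1961   0.02944     1.752    0.0627
  solve Keq expr → x = -0.002307; check Q = 730.8
Then remove 0.02146 M of J.
Step 2:
                  E         L         B         J
  Initial    0.1961   0.02944     1.752   0.04124
  Change  -0.006342 -0.006342 -0.002114  0.006342
  Equil      0.1898    0.0231      1.75   0.04758
  solve Keq expr → x = 0.002114; check Q = 730.8
Then add 0.0447 M of E.
Step 3:
                  E         L         B         J
  Initial    0.2345    0.0231      1.75   0.04758
  Change  -0.002975 -0.002975 -9.9175e-04  0.002975
  Equil      0.2315   0.02012     1.749   0.05056
  solve Keq expr → x = 9.9175e-04; check Q = 730.8

Direction: forward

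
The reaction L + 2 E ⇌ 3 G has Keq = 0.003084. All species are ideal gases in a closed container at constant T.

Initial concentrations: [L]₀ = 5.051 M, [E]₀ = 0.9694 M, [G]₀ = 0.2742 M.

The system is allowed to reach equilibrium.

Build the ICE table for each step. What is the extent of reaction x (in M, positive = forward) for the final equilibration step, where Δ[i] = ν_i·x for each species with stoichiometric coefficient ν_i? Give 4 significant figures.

x = -0.008824 M

Q₀ = 0.004343 vs Keq = 0.003084 ⇒ Q>K, reverse
Step 1:
                   L          E          G
  init         5.051     0.9694     0.2742
  Δ         0.008824    0.01765   -0.02647
  eq            5.06      0.987     0.2477
  solve Keq expr → x = -0.008824; check Q = 0.003084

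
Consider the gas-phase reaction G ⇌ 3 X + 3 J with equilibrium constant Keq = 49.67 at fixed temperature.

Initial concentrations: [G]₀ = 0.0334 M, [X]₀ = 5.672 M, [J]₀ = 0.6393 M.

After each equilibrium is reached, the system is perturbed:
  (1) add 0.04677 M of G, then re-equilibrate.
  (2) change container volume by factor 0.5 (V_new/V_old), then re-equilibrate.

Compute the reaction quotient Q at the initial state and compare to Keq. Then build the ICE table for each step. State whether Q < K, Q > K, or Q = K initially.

Q₀ = 1428; Q > K (proceeds reverse)

Q₀ = 1428 vs Keq = 49.67 ⇒ Q>K, reverse
Step 1:
                  G         X         J
  Initial    0.0334     5.672    0.6393
  Change    0.09746   -0.2924   -0.2924
  Equil      0.1309      5.38    0.3469
  solve Keq expr → x = -0.09746; check Q = 49.67
Then add 0.04677 M of G.
Step 2:
                  G         X         J
  Initial    0.1776      5.38    0.3469
  Change  -0.009433    0.0283    0.0283
  Equil      0.1682     5.408    0.3752
  solve Keq expr → x = 0.009433; check Q = 49.67
Then change container volume by factor 0.5 (V_new/V_old).
Step 3:
                  G         X         J
  Initial    0.3364     10.82    0.7504
  Change     0.1566   -0.4698   -0.4698
  Equil       0.493     10.35    0.2807
  solve Keq expr → x = -0.1566; check Q = 49.67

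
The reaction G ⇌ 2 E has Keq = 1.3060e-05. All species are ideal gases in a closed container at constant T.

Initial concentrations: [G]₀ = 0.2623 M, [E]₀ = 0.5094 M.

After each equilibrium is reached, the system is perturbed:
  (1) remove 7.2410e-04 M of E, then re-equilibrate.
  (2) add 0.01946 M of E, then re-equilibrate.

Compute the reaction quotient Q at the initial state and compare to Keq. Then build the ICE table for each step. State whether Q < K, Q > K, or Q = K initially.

Q₀ = 0.9893 vs Keq = 1.3060e-05 ⇒ Q>K, reverse
Step 1:
                  G         E
  I          0.2623    0.5094
  C          0.2534   -0.5068
  E          0.5157  0.002595
  solve Keq expr → x = -0.2534; check Q = 1.3060e-05
Then remove 7.2410e-04 M of E.
Step 2:
                  G         E
  I          0.5157  0.001871
  C       -3.6160e-04 7.2319e-04
  E          0.5153  0.002594
  solve Keq expr → x = 3.6160e-04; check Q = 1.3060e-05
Then add 0.01946 M of E.
Step 3:
                  G         E
  I          0.5153   0.02205
  C        0.009718  -0.01944
  E          0.5251  0.002619
  solve Keq expr → x = -0.009718; check Q = 1.3060e-05

Q₀ = 0.9893; Q > K (proceeds reverse)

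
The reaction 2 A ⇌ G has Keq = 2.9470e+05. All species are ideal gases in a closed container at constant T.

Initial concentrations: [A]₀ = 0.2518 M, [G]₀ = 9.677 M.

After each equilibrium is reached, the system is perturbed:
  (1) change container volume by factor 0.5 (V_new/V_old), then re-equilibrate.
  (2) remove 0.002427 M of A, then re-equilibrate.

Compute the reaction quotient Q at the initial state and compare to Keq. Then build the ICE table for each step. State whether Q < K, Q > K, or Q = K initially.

Q₀ = 152.6 vs Keq = 2.9470e+05 ⇒ Q<K, forward
Step 1:
                    A           G
  I            0.2518       9.677
  C            -0.246       0.123
  E          0.005767         9.8
  solve Keq expr → x = 0.123; check Q = 2.9470e+05
Then change container volume by factor 0.5 (V_new/V_old).
Step 2:
                    A           G
  I           0.01153        19.6
  C         -0.003378    0.001689
  E          0.008156        19.6
  solve Keq expr → x = 0.001689; check Q = 2.9470e+05
Then remove 0.002427 M of A.
Step 3:
                    A           G
  I          0.005729        19.6
  C          0.002427   -0.001213
  E          0.008155        19.6
  solve Keq expr → x = -0.001213; check Q = 2.9470e+05

Q₀ = 152.6; Q < K (proceeds forward)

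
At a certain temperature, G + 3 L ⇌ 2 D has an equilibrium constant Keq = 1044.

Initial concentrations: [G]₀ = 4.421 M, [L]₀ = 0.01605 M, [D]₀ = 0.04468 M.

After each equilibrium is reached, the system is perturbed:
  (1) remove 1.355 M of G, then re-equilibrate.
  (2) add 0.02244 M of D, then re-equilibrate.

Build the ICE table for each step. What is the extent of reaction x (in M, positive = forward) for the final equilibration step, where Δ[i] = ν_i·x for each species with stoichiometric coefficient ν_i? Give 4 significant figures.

Q₀ = 109.2 vs Keq = 1044 ⇒ Q<K, forward
Step 1:
                   G          L          D
  I            4.421    0.01605    0.04468
  C        -0.002634  -0.007902   0.005268
  E            4.418   0.008148    0.04995
  solve Keq expr → x = 0.002634; check Q = 1044
Then remove 1.355 M of G.
Step 2:
                   G          L          D
  I            3.063   0.008148    0.04995
  C       3.2580e-04 9.7740e-04 -6.5160e-04
  E            3.064   0.009125     0.0493
  solve Keq expr → x = -3.2580e-04; check Q = 1044
Then add 0.02244 M of D.
Step 3:
                   G          L          D
  I            3.064   0.009125    0.07174
  C       8.0527e-04   0.002416  -0.001611
  E            3.064    0.01154    0.07013
  solve Keq expr → x = -8.0527e-04; check Q = 1044

x = -8.0527e-04 M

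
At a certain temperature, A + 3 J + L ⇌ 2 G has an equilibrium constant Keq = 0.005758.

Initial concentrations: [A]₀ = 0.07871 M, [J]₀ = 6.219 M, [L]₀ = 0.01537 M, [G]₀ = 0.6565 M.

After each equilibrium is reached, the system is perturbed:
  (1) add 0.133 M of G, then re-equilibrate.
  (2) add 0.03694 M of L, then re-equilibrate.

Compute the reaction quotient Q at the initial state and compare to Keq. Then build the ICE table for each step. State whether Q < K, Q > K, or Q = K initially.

Q₀ = 1.481 vs Keq = 0.005758 ⇒ Q>K, reverse
Step 1:
                   A          J          L          G
  I          0.07871      6.219    0.01537     0.6565
  C           0.1791     0.5372     0.1791    -0.3582
  E           0.2578      6.756     0.1944     0.2983
  solve Keq expr → x = -0.1791; check Q = 0.005758
Then add 0.133 M of G.
Step 2:
                   A          J          L          G
  I           0.2578      6.756     0.1944     0.4313
  C          0.03718     0.1115    0.03718   -0.07437
  E            0.295      6.868     0.2316      0.357
  solve Keq expr → x = -0.03718; check Q = 0.005758
Then add 0.03694 M of L.
Step 3:
                   A          J          L          G
  I            0.295      6.868     0.2686      0.357
  C        -0.007589   -0.02277  -0.007589    0.01518
  E           0.2874      6.845      0.261     0.3722
  solve Keq expr → x = 0.007589; check Q = 0.005758

Q₀ = 1.481; Q > K (proceeds reverse)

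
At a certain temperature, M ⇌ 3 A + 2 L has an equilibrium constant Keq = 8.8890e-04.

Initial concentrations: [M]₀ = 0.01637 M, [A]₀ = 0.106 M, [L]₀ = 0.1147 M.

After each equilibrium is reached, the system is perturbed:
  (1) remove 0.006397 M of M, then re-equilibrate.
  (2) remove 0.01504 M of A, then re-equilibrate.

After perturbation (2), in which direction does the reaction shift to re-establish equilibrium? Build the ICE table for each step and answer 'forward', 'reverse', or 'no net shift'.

Direction: forward

Q₀ = 9.5718e-04 vs Keq = 8.8890e-04 ⇒ Q>K, reverse
Step 1:
                   M          A          L
  Initial    0.01637      0.106     0.1147
  Change  4.0950e-04  -0.001229 -8.1900e-04
  Equil      0.01678     0.1048     0.1139
  solve Keq expr → x = -4.0950e-04; check Q = 8.8890e-04
Then remove 0.006397 M of M.
Step 2:
                   M          A          L
  Initial    0.01038     0.1048     0.1139
  Change    0.002267    -0.0068  -0.004533
  Equil      0.01265    0.09797     0.1093
  solve Keq expr → x = -0.002267; check Q = 8.8890e-04
Then remove 0.01504 M of A.
Step 3:
                   M          A          L
  Initial    0.01265    0.08293     0.1093
  Change   -0.002201   0.006604   0.004403
  Equil      0.01045    0.08954     0.1138
  solve Keq expr → x = 0.002201; check Q = 8.8890e-04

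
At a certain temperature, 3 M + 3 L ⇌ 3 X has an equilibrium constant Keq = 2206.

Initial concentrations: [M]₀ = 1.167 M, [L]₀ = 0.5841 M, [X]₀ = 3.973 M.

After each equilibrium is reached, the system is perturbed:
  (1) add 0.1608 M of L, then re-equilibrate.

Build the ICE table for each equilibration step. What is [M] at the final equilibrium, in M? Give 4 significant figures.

Q₀ = 198 vs Keq = 2206 ⇒ Q<K, forward
Step 1:
                  M         L         X
  init        1.167    0.5841     3.973
  Δ         -0.2366   -0.2366    0.2366
  eq         0.9304    0.3475      4.21
  solve Keq expr → x = 0.07885; check Q = 2206
Then add 0.1608 M of L.
Step 2:
                  M         L         X
  init       0.9304    0.5083      4.21
  Δ         -0.1062   -0.1062    0.1062
  eq         0.8243    0.4022     4.316
  solve Keq expr → x = 0.03538; check Q = 2206

[M]_eq = 0.8243 M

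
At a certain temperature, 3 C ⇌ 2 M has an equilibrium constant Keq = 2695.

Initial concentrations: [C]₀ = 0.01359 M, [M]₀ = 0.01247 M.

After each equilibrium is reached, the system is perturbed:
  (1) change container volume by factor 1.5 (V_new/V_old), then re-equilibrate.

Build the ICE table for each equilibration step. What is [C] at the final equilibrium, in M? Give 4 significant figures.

[C]_eq = 0.003737 M

Q₀ = 61.95 vs Keq = 2695 ⇒ Q<K, forward
Step 1:
                  C         M
  init      0.01359   0.01247
  Δ       -0.008616  0.005744
  eq       0.004974   0.01821
  solve Keq expr → x = 0.002872; check Q = 2695
Then change container volume by factor 1.5 (V_new/V_old).
Step 2:
                  C         M
  init     0.003316   0.01214
  Δ       4.2117e-04 -2.8078e-04
  eq       0.003737   0.01186
  solve Keq expr → x = -1.4039e-04; check Q = 2695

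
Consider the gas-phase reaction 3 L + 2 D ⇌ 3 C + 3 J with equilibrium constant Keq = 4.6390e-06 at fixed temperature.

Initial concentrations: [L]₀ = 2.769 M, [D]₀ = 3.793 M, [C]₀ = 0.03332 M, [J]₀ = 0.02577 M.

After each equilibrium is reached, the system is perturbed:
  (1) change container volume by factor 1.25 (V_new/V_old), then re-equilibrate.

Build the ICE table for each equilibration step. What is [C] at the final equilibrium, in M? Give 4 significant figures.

[C]_eq = 0.2615 M

Q₀ = 2.0726e-12 vs Keq = 4.6390e-06 ⇒ Q<K, forward
Step 1:
                    L           D           C           J
  Initial       2.769       3.793     0.03332     0.02577
  Change      -0.2827     -0.1885      0.2827      0.2827
  Equil         2.486       3.605       0.316      0.3085
  solve Keq expr → x = 0.09423; check Q = 4.6390e-06
Then change container volume by factor 1.25 (V_new/V_old).
Step 2:
                    L           D           C           J
  Initial       1.989       2.884      0.2528      0.2468
  Change    -0.008721   -0.005814    0.008721    0.008721
  Equil          1.98       2.878      0.2615      0.2555
  solve Keq expr → x = 0.002907; check Q = 4.6390e-06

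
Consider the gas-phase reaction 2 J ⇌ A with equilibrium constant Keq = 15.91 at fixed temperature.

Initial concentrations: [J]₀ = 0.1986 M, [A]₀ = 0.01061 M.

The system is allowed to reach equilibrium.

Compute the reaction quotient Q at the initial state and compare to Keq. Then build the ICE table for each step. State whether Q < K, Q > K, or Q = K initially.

Q₀ = 0.269 vs Keq = 15.91 ⇒ Q<K, forward
Step 1:
                  J         A
  I          0.1986   0.01061
  C         -0.1297   0.06486
  E         0.06887   0.07547
  solve Keq expr → x = 0.06486; check Q = 15.91

Q₀ = 0.269; Q < K (proceeds forward)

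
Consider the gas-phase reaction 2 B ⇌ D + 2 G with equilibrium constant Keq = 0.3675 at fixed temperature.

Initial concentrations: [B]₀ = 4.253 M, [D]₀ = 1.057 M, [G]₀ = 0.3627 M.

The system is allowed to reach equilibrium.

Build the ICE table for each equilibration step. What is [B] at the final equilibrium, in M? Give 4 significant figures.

Q₀ = 0.007687 vs Keq = 0.3675 ⇒ Q<K, forward
Step 1:
                   B          D          G
  init         4.253      1.057     0.3627
  Δ           -1.126     0.5632      1.126
  eq           3.127       1.62      1.489
  solve Keq expr → x = 0.5632; check Q = 0.3675

[B]_eq = 3.127 M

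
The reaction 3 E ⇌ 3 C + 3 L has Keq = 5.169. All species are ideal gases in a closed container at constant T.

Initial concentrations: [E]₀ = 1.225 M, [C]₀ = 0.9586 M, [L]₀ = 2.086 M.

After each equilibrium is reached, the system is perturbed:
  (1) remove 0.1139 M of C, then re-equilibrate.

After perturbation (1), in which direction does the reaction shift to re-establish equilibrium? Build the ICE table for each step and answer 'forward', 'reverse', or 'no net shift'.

Q₀ = 4.35 vs Keq = 5.169 ⇒ Q<K, forward
Step 1:
                  E         C         L
  Initial     1.225    0.9586     2.086
  Change   -0.02468   0.02468   0.02468
  Equil         1.2    0.9833     2.111
  solve Keq expr → x = 0.008227; check Q = 5.169
Then remove 0.1139 M of C.
Step 2:
                  E         C         L
  Initial       1.2    0.8694     2.111
  Change   -0.05051   0.05051   0.05051
  Equil        1.15    0.9199     2.161
  solve Keq expr → x = 0.01684; check Q = 5.169

Direction: forward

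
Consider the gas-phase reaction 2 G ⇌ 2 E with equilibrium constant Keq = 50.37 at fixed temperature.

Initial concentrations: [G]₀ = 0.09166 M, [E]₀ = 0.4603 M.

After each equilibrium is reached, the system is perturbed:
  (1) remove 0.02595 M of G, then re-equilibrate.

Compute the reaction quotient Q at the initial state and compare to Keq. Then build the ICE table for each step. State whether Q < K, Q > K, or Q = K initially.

Q₀ = 25.22; Q < K (proceeds forward)

Q₀ = 25.22 vs Keq = 50.37 ⇒ Q<K, forward
Step 1:
                  G         E
  init      0.09166    0.4603
  Δ        -0.02349   0.02349
  eq        0.06817    0.4838
  solve Keq expr → x = 0.01175; check Q = 50.37
Then remove 0.02595 M of G.
Step 2:
                  G         E
  init      0.04222    0.4838
  Δ         0.02275  -0.02275
  eq        0.06496     0.461
  solve Keq expr → x = -0.01137; check Q = 50.37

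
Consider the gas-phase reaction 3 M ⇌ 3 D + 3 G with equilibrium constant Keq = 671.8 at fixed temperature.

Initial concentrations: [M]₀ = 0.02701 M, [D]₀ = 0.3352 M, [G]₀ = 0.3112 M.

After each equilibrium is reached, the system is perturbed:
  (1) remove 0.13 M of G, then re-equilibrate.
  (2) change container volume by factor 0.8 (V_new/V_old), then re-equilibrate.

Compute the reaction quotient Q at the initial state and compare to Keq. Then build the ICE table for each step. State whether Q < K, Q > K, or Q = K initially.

Q₀ = 57.6; Q < K (proceeds forward)

Q₀ = 57.6 vs Keq = 671.8 ⇒ Q<K, forward
Step 1:
                  M         D         G
  init      0.02701    0.3352    0.3112
  Δ        -0.01404   0.01404   0.01404
  eq        0.01297    0.3492    0.3252
  solve Keq expr → x = 0.00468; check Q = 671.8
Then remove 0.13 M of G.
Step 2:
                  M         D         G
  init      0.01297    0.3492    0.1952
  Δ       -0.004878  0.004878  0.004878
  eq       0.008091    0.3541    0.2001
  solve Keq expr → x = 0.001626; check Q = 671.8
Then change container volume by factor 0.8 (V_new/V_old).
Step 3:
                  M         D         G
  init      0.01011    0.4426    0.2501
  Δ        0.002344 -0.002344 -0.002344
  eq        0.01246    0.4403    0.2478
  solve Keq expr → x = -7.8126e-04; check Q = 671.8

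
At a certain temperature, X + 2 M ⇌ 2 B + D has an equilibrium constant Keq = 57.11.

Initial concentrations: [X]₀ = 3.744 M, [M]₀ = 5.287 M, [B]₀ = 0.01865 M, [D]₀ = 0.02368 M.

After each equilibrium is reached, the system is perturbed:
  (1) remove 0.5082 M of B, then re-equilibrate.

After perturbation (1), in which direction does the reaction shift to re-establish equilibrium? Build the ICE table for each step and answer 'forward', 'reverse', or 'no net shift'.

Direction: forward

Q₀ = 7.8702e-08 vs Keq = 57.11 ⇒ Q<K, forward
Step 1:
                   X          M          B          D
  init         3.744      5.287    0.01865    0.02368
  Δ           -2.268     -4.536      4.536      2.268
  eq           1.476      0.751      4.555      2.292
  solve Keq expr → x = 2.268; check Q = 57.11
Then remove 0.5082 M of B.
Step 2:
                   X          M          B          D
  init         1.476      0.751      4.046      2.292
  Δ          -0.0309    -0.0618     0.0618     0.0309
  eq           1.445     0.6892      4.108      2.323
  solve Keq expr → x = 0.0309; check Q = 57.11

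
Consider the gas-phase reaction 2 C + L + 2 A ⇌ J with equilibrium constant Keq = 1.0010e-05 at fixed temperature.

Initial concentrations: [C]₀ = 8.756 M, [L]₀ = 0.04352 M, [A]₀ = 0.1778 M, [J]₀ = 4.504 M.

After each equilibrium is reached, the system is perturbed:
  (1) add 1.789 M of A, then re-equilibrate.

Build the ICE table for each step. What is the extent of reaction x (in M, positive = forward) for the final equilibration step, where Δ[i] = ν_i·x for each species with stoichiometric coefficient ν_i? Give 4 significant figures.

x = 0.1795 M

Q₀ = 42.7 vs Keq = 1.0010e-05 ⇒ Q>K, reverse
Step 1:
                   C          L          A          J
  Initial      8.756    0.04352     0.1778      4.504
  Change       7.699      3.849      7.699     -3.849
  Equil        16.45      3.893      7.877     0.6546
  solve Keq expr → x = -3.849; check Q = 1.0010e-05
Then add 1.789 M of A.
Step 2:
                   C          L          A          J
  Initial      16.45      3.893      9.666     0.6546
  Change      -0.359    -0.1795     -0.359     0.1795
  Equil         16.1      3.713      9.307     0.8341
  solve Keq expr → x = 0.1795; check Q = 1.0010e-05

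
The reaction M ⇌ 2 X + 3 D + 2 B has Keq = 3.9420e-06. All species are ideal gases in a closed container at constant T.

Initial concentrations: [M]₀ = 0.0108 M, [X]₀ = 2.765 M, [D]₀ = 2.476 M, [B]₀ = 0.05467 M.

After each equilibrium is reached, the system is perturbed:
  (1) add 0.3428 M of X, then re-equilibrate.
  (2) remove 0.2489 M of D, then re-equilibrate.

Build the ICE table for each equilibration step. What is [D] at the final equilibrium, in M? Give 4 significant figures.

Q₀ = 32.12 vs Keq = 3.9420e-06 ⇒ Q>K, reverse
Step 1:
                   M          X          D          B
  init        0.0108      2.765      2.476    0.05467
  Δ          0.02732   -0.05463   -0.08195   -0.05463
  eq         0.03812       2.71      2.394 3.8608e-05
  solve Keq expr → x = -0.02732; check Q = 3.9420e-06
Then add 0.3428 M of X.
Step 2:
                   M          X          D          B
  init       0.03812      3.053      2.394 3.8608e-05
  Δ       2.1668e-06 -4.3337e-06 -6.5005e-06 -4.3337e-06
  eq         0.03812      3.053      2.394 3.4275e-05
  solve Keq expr → x = -2.1668e-06; check Q = 3.9420e-06
Then remove 0.2489 M of D.
Step 3:
                   M          X          D          B
  init       0.03812      3.053      2.145 3.4275e-05
  Δ       -3.0666e-06 6.1332e-06 9.1998e-06 6.1332e-06
  eq         0.03811      3.053      2.145 4.0408e-05
  solve Keq expr → x = 3.0666e-06; check Q = 3.9420e-06

[D]_eq = 2.145 M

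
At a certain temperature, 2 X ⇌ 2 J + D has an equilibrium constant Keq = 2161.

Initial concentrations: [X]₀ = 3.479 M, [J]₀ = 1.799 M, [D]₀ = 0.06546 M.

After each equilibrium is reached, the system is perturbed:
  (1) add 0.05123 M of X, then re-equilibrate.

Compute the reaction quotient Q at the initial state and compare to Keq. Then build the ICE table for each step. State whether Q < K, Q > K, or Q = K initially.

Q₀ = 0.0175 vs Keq = 2161 ⇒ Q<K, forward
Step 1:
                   X          J          D
  Initial      3.479      1.799    0.06546
  Change      -3.334      3.334      1.667
  Equil       0.1453      5.133      1.732
  solve Keq expr → x = 1.667; check Q = 2161
Then add 0.05123 M of X.
Step 2:
                   X          J          D
  Initial     0.1966      5.133      1.732
  Change    -0.04882    0.04882    0.02441
  Equil       0.1477      5.181      1.757
  solve Keq expr → x = 0.02441; check Q = 2161

Q₀ = 0.0175; Q < K (proceeds forward)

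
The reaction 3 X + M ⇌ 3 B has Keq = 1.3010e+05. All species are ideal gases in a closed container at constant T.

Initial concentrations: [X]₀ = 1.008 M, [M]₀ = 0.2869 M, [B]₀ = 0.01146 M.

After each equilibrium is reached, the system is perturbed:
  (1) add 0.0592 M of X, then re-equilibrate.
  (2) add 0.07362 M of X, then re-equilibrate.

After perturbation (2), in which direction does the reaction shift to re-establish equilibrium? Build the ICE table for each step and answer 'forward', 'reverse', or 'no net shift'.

Direction: forward

Q₀ = 5.1220e-06 vs Keq = 1.3010e+05 ⇒ Q<K, forward
Step 1:
                    X           M           B
  I             1.008      0.2869     0.01146
  C           -0.8564     -0.2855      0.8564
  E            0.1516    0.001441      0.8678
  solve Keq expr → x = 0.2855; check Q = 1.3010e+05
Then add 0.0592 M of X.
Step 2:
                    X           M           B
  I            0.2108    0.001441      0.8678
  C         -0.002638 -8.7936e-04    0.002638
  E            0.2082  5.6187e-04      0.8705
  solve Keq expr → x = 8.7936e-04; check Q = 1.3010e+05
Then add 0.07362 M of X.
Step 3:
                    X           M           B
  I            0.2818  5.6187e-04      0.8705
  C       -9.9638e-04 -3.3213e-04  9.9638e-04
  E            0.2808  2.2975e-04      0.8715
  solve Keq expr → x = 3.3213e-04; check Q = 1.3010e+05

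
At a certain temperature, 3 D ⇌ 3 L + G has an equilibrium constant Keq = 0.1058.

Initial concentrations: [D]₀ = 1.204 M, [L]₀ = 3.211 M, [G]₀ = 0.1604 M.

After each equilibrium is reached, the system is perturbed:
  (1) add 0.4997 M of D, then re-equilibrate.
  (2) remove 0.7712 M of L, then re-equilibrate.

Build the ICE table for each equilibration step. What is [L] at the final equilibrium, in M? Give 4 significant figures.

[L]_eq = 2.186 M

Q₀ = 3.043 vs Keq = 0.1058 ⇒ Q>K, reverse
Step 1:
                   D          L          G
  I            1.204      3.211     0.1604
  C           0.4189    -0.4189    -0.1396
  E            1.623      2.792    0.02077
  solve Keq expr → x = -0.1396; check Q = 0.1058
Then add 0.4997 M of D.
Step 2:
                   D          L          G
  I            2.123      2.792    0.02077
  C         -0.05825    0.05825    0.01942
  E            2.064       2.85    0.04019
  solve Keq expr → x = 0.01942; check Q = 0.1058
Then remove 0.7712 M of L.
Step 3:
                   D          L          G
  I            2.064      2.079    0.04019
  C          -0.1071     0.1071    0.03571
  E            1.957      2.186     0.0759
  solve Keq expr → x = 0.03571; check Q = 0.1058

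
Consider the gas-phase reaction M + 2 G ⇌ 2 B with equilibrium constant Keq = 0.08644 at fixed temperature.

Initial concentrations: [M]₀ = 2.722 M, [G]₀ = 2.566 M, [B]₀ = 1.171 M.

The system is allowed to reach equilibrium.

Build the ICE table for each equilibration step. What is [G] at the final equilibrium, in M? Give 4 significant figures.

[G]_eq = 2.52 M

Q₀ = 0.07651 vs Keq = 0.08644 ⇒ Q<K, forward
Step 1:
                   M          G          B
  I            2.722      2.566      1.171
  C         -0.02306   -0.04612    0.04612
  E            2.699       2.52      1.217
  solve Keq expr → x = 0.02306; check Q = 0.08644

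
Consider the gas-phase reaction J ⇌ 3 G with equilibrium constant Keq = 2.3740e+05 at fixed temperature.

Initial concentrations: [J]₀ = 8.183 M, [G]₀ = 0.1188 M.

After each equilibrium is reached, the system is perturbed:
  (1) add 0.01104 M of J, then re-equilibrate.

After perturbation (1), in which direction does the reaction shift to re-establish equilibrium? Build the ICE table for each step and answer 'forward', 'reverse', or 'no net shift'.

Direction: forward

Q₀ = 2.0490e-04 vs Keq = 2.3740e+05 ⇒ Q<K, forward
Step 1:
                  J         G
  Initial     8.183    0.1188
  Change     -8.121     24.36
  Equil     0.06181     24.48
  solve Keq expr → x = 8.121; check Q = 2.3740e+05
Then add 0.01104 M of J.
Step 2:
                  J         G
  Initial   0.07285     24.48
  Change   -0.01079   0.03238
  Equil     0.06206     24.51
  solve Keq expr → x = 0.01079; check Q = 2.3740e+05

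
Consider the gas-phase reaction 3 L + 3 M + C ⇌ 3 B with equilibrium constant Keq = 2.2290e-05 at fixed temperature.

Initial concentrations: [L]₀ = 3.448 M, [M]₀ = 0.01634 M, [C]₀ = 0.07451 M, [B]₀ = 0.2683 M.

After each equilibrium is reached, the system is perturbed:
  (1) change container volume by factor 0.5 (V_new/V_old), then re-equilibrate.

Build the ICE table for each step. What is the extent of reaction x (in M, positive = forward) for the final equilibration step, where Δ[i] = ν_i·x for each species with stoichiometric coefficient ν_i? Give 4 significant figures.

Q₀ = 1449 vs Keq = 2.2290e-05 ⇒ Q>K, reverse
Step 1:
                    L           M           C           B
  init          3.448     0.01634     0.07451      0.2683
  Δ            0.2531      0.2531     0.08437     -0.2531
  eq            3.701      0.2694      0.1589      0.0152
  solve Keq expr → x = -0.08437; check Q = 2.2290e-05
Then change container volume by factor 0.5 (V_new/V_old).
Step 2:
                    L           M           C           B
  init          7.402      0.5389      0.3178      0.0304
  Δ          -0.03926    -0.03926    -0.01309     0.03926
  eq            7.363      0.4996      0.3047     0.06966
  solve Keq expr → x = 0.01309; check Q = 2.2290e-05

x = 0.01309 M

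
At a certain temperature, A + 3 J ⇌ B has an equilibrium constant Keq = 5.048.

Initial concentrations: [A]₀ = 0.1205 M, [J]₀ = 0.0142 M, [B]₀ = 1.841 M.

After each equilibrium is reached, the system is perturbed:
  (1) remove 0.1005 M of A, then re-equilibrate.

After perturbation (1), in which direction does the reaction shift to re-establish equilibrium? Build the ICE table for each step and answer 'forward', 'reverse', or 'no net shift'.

Direction: reverse

Q₀ = 5.3358e+06 vs Keq = 5.048 ⇒ Q>K, reverse
Step 1:
                   A          J          B
  init        0.1205     0.0142      1.841
  Δ           0.2961     0.8882    -0.2961
  eq          0.4166     0.9024      1.545
  solve Keq expr → x = -0.2961; check Q = 5.048
Then remove 0.1005 M of A.
Step 2:
                   A          J          B
  init        0.3161     0.9024      1.545
  Δ          0.02066    0.06199   -0.02066
  eq          0.3367     0.9643      1.524
  solve Keq expr → x = -0.02066; check Q = 5.048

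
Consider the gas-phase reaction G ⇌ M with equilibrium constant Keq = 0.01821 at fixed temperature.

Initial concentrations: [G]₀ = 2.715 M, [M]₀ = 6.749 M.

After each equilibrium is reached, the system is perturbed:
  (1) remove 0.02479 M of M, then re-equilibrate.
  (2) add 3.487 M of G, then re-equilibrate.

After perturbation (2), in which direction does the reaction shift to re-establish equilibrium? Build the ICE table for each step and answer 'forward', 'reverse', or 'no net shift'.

Direction: forward

Q₀ = 2.486 vs Keq = 0.01821 ⇒ Q>K, reverse
Step 1:
                    G           M
  I             2.715       6.749
  C              6.58       -6.58
  E             9.295      0.1693
  solve Keq expr → x = -6.58; check Q = 0.01821
Then remove 0.02479 M of M.
Step 2:
                    G           M
  I             9.295      0.1445
  C          -0.02435     0.02435
  E              9.27      0.1688
  solve Keq expr → x = 0.02435; check Q = 0.01821
Then add 3.487 M of G.
Step 3:
                    G           M
  I             12.76      0.1688
  C          -0.06236     0.06236
  E              12.7      0.2312
  solve Keq expr → x = 0.06236; check Q = 0.01821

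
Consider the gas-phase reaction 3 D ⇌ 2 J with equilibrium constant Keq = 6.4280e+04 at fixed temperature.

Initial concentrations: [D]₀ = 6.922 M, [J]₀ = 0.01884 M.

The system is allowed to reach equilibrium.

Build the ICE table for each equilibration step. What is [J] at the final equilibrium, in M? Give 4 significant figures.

[J]_eq = 4.588 M

Q₀ = 1.0702e-06 vs Keq = 6.4280e+04 ⇒ Q<K, forward
Step 1:
                   D          J
  I            6.922    0.01884
  C           -6.853      4.569
  E          0.06892      4.588
  solve Keq expr → x = 2.284; check Q = 6.4280e+04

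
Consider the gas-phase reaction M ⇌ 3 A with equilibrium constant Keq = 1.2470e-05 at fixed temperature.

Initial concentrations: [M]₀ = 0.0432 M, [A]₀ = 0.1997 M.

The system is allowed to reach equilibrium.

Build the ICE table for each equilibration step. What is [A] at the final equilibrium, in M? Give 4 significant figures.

Q₀ = 0.1844 vs Keq = 1.2470e-05 ⇒ Q>K, reverse
Step 1:
                    M           A
  init         0.0432      0.1997
  Δ           0.06291     -0.1887
  eq           0.1061     0.01098
  solve Keq expr → x = -0.06291; check Q = 1.2470e-05

[A]_eq = 0.01098 M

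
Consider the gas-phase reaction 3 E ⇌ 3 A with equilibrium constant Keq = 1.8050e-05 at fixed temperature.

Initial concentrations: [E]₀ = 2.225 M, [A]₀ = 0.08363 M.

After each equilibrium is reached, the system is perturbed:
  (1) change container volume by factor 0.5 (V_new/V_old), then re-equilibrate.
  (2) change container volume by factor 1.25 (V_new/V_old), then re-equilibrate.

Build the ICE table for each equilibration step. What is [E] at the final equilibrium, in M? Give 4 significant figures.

Q₀ = 5.3100e-05 vs Keq = 1.8050e-05 ⇒ Q>K, reverse
Step 1:
                    E           A
  init          2.225     0.08363
  Δ           0.02462    -0.02462
  eq             2.25     0.05901
  solve Keq expr → x = -0.008206; check Q = 1.8050e-05
Then change container volume by factor 0.5 (V_new/V_old).
Step 2:
                    E           A
  init          4.499       0.118
  Δ                 0           0
  eq            4.499       0.118
  solve Keq expr → x = 0; check Q = 1.8050e-05
Then change container volume by factor 1.25 (V_new/V_old).
Step 3:
                    E           A
  init          3.599     0.09442
  Δ                 0           0
  eq            3.599     0.09442
  solve Keq expr → x = 0; check Q = 1.8050e-05

[E]_eq = 3.599 M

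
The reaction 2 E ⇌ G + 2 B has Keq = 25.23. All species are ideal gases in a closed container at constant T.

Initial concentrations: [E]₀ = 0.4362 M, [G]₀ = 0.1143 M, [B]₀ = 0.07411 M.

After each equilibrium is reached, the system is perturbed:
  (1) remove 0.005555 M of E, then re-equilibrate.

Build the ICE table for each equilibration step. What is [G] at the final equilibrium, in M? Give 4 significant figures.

Q₀ = 0.003299 vs Keq = 25.23 ⇒ Q<K, forward
Step 1:
                   E          G          B
  init        0.4362     0.1143    0.07411
  Δ          -0.3855     0.1927     0.3855
  eq          0.0507      0.307     0.4596
  solve Keq expr → x = 0.1927; check Q = 25.23
Then remove 0.005555 M of E.
Step 2:
                   E          G          B
  init       0.04515      0.307     0.4596
  Δ         0.004825  -0.002413  -0.004825
  eq         0.04997     0.3046     0.4548
  solve Keq expr → x = -0.002413; check Q = 25.23

[G]_eq = 0.3046 M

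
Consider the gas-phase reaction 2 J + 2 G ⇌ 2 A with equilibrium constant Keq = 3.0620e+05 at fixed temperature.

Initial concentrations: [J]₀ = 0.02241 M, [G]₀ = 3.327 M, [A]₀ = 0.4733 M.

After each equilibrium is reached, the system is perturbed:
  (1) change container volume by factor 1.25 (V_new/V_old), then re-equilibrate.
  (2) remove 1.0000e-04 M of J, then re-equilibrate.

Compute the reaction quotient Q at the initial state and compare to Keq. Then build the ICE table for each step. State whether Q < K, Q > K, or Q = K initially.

Q₀ = 40.3; Q < K (proceeds forward)

Q₀ = 40.3 vs Keq = 3.0620e+05 ⇒ Q<K, forward
Step 1:
                  J         G         A
  init      0.02241     3.327    0.4733
  Δ        -0.02214  -0.02214   0.02214
  eq      2.7092e-04     3.305    0.4954
  solve Keq expr → x = 0.01107; check Q = 3.0620e+05
Then change container volume by factor 1.25 (V_new/V_old).
Step 2:
                  J         G         A
  init    2.1673e-04     2.644    0.3964
  Δ       5.4141e-05 5.4141e-05 -5.4141e-05
  eq      2.7087e-04     2.644    0.3963
  solve Keq expr → x = -2.7070e-05; check Q = 3.0620e+05
Then remove 1.0000e-04 M of J.
Step 3:
                  J         G         A
  init    1.7087e-04     2.644    0.3963
  Δ       9.9921e-05 9.9921e-05 -9.9921e-05
  eq      2.7079e-04     2.644    0.3962
  solve Keq expr → x = -4.9961e-05; check Q = 3.0620e+05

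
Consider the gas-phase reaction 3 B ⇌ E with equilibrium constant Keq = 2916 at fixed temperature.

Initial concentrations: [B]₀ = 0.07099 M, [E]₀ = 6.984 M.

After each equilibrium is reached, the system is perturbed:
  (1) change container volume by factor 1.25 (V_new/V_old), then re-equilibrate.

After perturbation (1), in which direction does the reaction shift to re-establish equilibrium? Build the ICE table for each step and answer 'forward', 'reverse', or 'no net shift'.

Q₀ = 1.9521e+04 vs Keq = 2916 ⇒ Q>K, reverse
Step 1:
                  B         E
  init      0.07099     6.984
  Δ         0.06267  -0.02089
  eq         0.1337     6.963
  solve Keq expr → x = -0.02089; check Q = 2916
Then change container volume by factor 1.25 (V_new/V_old).
Step 2:
                  B         E
  init       0.1069      5.57
  Δ         0.01711 -0.005703
  eq          0.124     5.565
  solve Keq expr → x = -0.005703; check Q = 2916

Direction: reverse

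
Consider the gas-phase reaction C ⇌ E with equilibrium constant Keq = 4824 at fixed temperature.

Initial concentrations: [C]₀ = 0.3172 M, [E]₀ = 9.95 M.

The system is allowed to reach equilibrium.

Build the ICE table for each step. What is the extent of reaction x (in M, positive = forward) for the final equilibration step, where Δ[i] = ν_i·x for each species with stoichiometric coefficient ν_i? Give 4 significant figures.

Q₀ = 31.37 vs Keq = 4824 ⇒ Q<K, forward
Step 1:
                  C         E
  init       0.3172      9.95
  Δ         -0.3151    0.3151
  eq       0.002128     10.27
  solve Keq expr → x = 0.3151; check Q = 4824

x = 0.3151 M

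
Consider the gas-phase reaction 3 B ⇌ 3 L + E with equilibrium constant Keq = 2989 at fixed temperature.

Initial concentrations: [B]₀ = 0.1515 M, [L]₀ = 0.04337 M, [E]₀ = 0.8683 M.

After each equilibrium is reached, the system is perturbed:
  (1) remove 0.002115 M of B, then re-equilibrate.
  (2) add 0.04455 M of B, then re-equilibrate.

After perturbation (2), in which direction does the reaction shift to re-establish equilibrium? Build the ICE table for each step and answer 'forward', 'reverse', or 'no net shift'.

Q₀ = 0.02037 vs Keq = 2989 ⇒ Q<K, forward
Step 1:
                    B           L           E
  Initial      0.1515     0.04337      0.8683
  Change      -0.1392      0.1392      0.0464
  Equil        0.0123      0.1826      0.9147
  solve Keq expr → x = 0.0464; check Q = 2989
Then remove 0.002115 M of B.
Step 2:
                    B           L           E
  Initial     0.01019      0.1826      0.9147
  Change     0.001979   -0.001979 -6.5958e-04
  Equil       0.01217      0.1806       0.914
  solve Keq expr → x = -6.5958e-04; check Q = 2989
Then add 0.04455 M of B.
Step 3:
                    B           L           E
  Initial     0.05672      0.1806       0.914
  Change     -0.04167     0.04167     0.01389
  Equil       0.01505      0.2223      0.9279
  solve Keq expr → x = 0.01389; check Q = 2989

Direction: forward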